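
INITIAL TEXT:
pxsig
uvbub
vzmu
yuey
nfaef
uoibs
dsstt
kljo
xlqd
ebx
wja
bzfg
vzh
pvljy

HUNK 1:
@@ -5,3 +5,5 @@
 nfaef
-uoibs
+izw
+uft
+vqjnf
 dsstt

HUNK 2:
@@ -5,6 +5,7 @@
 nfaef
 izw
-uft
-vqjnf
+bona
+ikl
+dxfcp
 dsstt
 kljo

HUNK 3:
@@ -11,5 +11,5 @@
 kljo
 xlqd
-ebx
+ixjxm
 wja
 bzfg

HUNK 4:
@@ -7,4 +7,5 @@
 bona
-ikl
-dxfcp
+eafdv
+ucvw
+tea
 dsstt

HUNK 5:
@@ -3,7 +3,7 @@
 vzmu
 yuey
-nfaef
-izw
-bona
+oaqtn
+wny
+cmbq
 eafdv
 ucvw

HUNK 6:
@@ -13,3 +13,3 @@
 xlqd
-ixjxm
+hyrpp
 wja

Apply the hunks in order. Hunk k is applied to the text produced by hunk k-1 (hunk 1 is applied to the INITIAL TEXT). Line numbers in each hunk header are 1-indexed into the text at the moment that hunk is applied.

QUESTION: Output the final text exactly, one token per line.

Hunk 1: at line 5 remove [uoibs] add [izw,uft,vqjnf] -> 16 lines: pxsig uvbub vzmu yuey nfaef izw uft vqjnf dsstt kljo xlqd ebx wja bzfg vzh pvljy
Hunk 2: at line 5 remove [uft,vqjnf] add [bona,ikl,dxfcp] -> 17 lines: pxsig uvbub vzmu yuey nfaef izw bona ikl dxfcp dsstt kljo xlqd ebx wja bzfg vzh pvljy
Hunk 3: at line 11 remove [ebx] add [ixjxm] -> 17 lines: pxsig uvbub vzmu yuey nfaef izw bona ikl dxfcp dsstt kljo xlqd ixjxm wja bzfg vzh pvljy
Hunk 4: at line 7 remove [ikl,dxfcp] add [eafdv,ucvw,tea] -> 18 lines: pxsig uvbub vzmu yuey nfaef izw bona eafdv ucvw tea dsstt kljo xlqd ixjxm wja bzfg vzh pvljy
Hunk 5: at line 3 remove [nfaef,izw,bona] add [oaqtn,wny,cmbq] -> 18 lines: pxsig uvbub vzmu yuey oaqtn wny cmbq eafdv ucvw tea dsstt kljo xlqd ixjxm wja bzfg vzh pvljy
Hunk 6: at line 13 remove [ixjxm] add [hyrpp] -> 18 lines: pxsig uvbub vzmu yuey oaqtn wny cmbq eafdv ucvw tea dsstt kljo xlqd hyrpp wja bzfg vzh pvljy

Answer: pxsig
uvbub
vzmu
yuey
oaqtn
wny
cmbq
eafdv
ucvw
tea
dsstt
kljo
xlqd
hyrpp
wja
bzfg
vzh
pvljy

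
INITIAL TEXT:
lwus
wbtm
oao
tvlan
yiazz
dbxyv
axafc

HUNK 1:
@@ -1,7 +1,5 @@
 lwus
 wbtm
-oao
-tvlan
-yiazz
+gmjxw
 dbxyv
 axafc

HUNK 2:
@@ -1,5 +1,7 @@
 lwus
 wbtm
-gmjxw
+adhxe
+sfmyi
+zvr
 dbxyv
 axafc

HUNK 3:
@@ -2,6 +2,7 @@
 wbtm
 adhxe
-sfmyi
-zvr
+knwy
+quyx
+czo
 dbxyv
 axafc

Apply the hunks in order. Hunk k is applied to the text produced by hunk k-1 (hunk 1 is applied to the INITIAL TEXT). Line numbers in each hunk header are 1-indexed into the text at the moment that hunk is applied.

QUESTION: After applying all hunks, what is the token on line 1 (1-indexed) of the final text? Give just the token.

Answer: lwus

Derivation:
Hunk 1: at line 1 remove [oao,tvlan,yiazz] add [gmjxw] -> 5 lines: lwus wbtm gmjxw dbxyv axafc
Hunk 2: at line 1 remove [gmjxw] add [adhxe,sfmyi,zvr] -> 7 lines: lwus wbtm adhxe sfmyi zvr dbxyv axafc
Hunk 3: at line 2 remove [sfmyi,zvr] add [knwy,quyx,czo] -> 8 lines: lwus wbtm adhxe knwy quyx czo dbxyv axafc
Final line 1: lwus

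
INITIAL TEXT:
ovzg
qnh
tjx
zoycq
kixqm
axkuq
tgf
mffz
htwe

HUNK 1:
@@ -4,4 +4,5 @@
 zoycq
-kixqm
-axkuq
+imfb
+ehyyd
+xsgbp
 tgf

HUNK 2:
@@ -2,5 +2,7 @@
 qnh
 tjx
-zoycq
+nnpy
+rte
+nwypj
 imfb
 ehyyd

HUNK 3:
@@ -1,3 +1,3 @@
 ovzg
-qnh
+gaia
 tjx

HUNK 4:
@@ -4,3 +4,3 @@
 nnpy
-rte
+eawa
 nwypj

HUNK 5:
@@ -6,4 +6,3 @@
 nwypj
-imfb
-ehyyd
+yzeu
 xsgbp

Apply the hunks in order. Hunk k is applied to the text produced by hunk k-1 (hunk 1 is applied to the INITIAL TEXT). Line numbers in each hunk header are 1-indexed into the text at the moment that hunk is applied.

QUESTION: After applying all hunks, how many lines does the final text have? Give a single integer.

Hunk 1: at line 4 remove [kixqm,axkuq] add [imfb,ehyyd,xsgbp] -> 10 lines: ovzg qnh tjx zoycq imfb ehyyd xsgbp tgf mffz htwe
Hunk 2: at line 2 remove [zoycq] add [nnpy,rte,nwypj] -> 12 lines: ovzg qnh tjx nnpy rte nwypj imfb ehyyd xsgbp tgf mffz htwe
Hunk 3: at line 1 remove [qnh] add [gaia] -> 12 lines: ovzg gaia tjx nnpy rte nwypj imfb ehyyd xsgbp tgf mffz htwe
Hunk 4: at line 4 remove [rte] add [eawa] -> 12 lines: ovzg gaia tjx nnpy eawa nwypj imfb ehyyd xsgbp tgf mffz htwe
Hunk 5: at line 6 remove [imfb,ehyyd] add [yzeu] -> 11 lines: ovzg gaia tjx nnpy eawa nwypj yzeu xsgbp tgf mffz htwe
Final line count: 11

Answer: 11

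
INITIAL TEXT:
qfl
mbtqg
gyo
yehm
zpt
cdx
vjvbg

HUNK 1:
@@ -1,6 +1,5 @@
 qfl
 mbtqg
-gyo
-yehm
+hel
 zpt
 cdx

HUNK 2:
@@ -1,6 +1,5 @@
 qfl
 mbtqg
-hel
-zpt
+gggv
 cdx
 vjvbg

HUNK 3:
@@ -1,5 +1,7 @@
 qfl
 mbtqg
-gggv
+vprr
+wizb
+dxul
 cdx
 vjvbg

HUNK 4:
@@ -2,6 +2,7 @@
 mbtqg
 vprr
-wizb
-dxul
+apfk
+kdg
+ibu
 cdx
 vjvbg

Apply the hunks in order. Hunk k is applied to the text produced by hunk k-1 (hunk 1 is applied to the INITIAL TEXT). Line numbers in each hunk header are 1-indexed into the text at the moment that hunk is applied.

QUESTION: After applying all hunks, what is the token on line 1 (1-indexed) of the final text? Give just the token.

Answer: qfl

Derivation:
Hunk 1: at line 1 remove [gyo,yehm] add [hel] -> 6 lines: qfl mbtqg hel zpt cdx vjvbg
Hunk 2: at line 1 remove [hel,zpt] add [gggv] -> 5 lines: qfl mbtqg gggv cdx vjvbg
Hunk 3: at line 1 remove [gggv] add [vprr,wizb,dxul] -> 7 lines: qfl mbtqg vprr wizb dxul cdx vjvbg
Hunk 4: at line 2 remove [wizb,dxul] add [apfk,kdg,ibu] -> 8 lines: qfl mbtqg vprr apfk kdg ibu cdx vjvbg
Final line 1: qfl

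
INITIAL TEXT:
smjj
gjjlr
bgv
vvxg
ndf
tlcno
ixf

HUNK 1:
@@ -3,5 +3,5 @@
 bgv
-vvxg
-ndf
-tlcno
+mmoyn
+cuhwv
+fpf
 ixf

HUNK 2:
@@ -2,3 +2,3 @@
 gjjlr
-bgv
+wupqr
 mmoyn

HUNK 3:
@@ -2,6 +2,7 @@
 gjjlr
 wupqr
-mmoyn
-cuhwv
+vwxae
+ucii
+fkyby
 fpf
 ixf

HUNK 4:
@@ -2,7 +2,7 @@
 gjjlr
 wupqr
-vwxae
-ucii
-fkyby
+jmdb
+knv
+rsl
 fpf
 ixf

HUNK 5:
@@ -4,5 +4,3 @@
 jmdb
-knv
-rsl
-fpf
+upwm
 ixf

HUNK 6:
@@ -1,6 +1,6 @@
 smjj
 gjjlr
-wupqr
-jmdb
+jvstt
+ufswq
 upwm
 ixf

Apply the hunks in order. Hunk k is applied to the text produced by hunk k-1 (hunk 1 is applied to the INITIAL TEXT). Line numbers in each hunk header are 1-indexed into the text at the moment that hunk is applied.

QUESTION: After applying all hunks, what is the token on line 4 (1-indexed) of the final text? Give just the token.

Answer: ufswq

Derivation:
Hunk 1: at line 3 remove [vvxg,ndf,tlcno] add [mmoyn,cuhwv,fpf] -> 7 lines: smjj gjjlr bgv mmoyn cuhwv fpf ixf
Hunk 2: at line 2 remove [bgv] add [wupqr] -> 7 lines: smjj gjjlr wupqr mmoyn cuhwv fpf ixf
Hunk 3: at line 2 remove [mmoyn,cuhwv] add [vwxae,ucii,fkyby] -> 8 lines: smjj gjjlr wupqr vwxae ucii fkyby fpf ixf
Hunk 4: at line 2 remove [vwxae,ucii,fkyby] add [jmdb,knv,rsl] -> 8 lines: smjj gjjlr wupqr jmdb knv rsl fpf ixf
Hunk 5: at line 4 remove [knv,rsl,fpf] add [upwm] -> 6 lines: smjj gjjlr wupqr jmdb upwm ixf
Hunk 6: at line 1 remove [wupqr,jmdb] add [jvstt,ufswq] -> 6 lines: smjj gjjlr jvstt ufswq upwm ixf
Final line 4: ufswq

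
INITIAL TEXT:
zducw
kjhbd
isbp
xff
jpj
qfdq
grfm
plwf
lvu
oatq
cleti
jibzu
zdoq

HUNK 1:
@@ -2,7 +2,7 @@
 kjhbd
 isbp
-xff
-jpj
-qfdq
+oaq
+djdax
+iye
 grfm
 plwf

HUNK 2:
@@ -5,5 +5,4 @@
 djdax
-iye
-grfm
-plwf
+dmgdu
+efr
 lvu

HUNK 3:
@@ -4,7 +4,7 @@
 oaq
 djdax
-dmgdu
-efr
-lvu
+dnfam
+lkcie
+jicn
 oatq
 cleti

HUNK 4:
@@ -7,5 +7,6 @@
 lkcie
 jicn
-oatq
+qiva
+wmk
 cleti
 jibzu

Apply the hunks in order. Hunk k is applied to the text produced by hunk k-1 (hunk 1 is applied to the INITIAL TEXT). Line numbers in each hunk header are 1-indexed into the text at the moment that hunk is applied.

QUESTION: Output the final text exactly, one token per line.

Hunk 1: at line 2 remove [xff,jpj,qfdq] add [oaq,djdax,iye] -> 13 lines: zducw kjhbd isbp oaq djdax iye grfm plwf lvu oatq cleti jibzu zdoq
Hunk 2: at line 5 remove [iye,grfm,plwf] add [dmgdu,efr] -> 12 lines: zducw kjhbd isbp oaq djdax dmgdu efr lvu oatq cleti jibzu zdoq
Hunk 3: at line 4 remove [dmgdu,efr,lvu] add [dnfam,lkcie,jicn] -> 12 lines: zducw kjhbd isbp oaq djdax dnfam lkcie jicn oatq cleti jibzu zdoq
Hunk 4: at line 7 remove [oatq] add [qiva,wmk] -> 13 lines: zducw kjhbd isbp oaq djdax dnfam lkcie jicn qiva wmk cleti jibzu zdoq

Answer: zducw
kjhbd
isbp
oaq
djdax
dnfam
lkcie
jicn
qiva
wmk
cleti
jibzu
zdoq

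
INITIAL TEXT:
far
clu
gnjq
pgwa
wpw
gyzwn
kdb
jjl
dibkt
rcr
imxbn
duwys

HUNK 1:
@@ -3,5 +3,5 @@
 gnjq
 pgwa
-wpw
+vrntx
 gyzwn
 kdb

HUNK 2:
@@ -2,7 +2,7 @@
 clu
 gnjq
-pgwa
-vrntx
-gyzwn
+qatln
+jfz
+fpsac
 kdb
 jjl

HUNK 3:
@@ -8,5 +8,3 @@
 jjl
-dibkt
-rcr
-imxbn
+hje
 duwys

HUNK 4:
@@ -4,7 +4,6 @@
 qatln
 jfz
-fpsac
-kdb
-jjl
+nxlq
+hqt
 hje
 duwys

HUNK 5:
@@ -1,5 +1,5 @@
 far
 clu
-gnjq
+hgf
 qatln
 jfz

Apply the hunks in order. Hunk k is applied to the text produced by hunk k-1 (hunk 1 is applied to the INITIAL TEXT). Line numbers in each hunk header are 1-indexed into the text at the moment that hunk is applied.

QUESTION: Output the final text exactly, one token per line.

Hunk 1: at line 3 remove [wpw] add [vrntx] -> 12 lines: far clu gnjq pgwa vrntx gyzwn kdb jjl dibkt rcr imxbn duwys
Hunk 2: at line 2 remove [pgwa,vrntx,gyzwn] add [qatln,jfz,fpsac] -> 12 lines: far clu gnjq qatln jfz fpsac kdb jjl dibkt rcr imxbn duwys
Hunk 3: at line 8 remove [dibkt,rcr,imxbn] add [hje] -> 10 lines: far clu gnjq qatln jfz fpsac kdb jjl hje duwys
Hunk 4: at line 4 remove [fpsac,kdb,jjl] add [nxlq,hqt] -> 9 lines: far clu gnjq qatln jfz nxlq hqt hje duwys
Hunk 5: at line 1 remove [gnjq] add [hgf] -> 9 lines: far clu hgf qatln jfz nxlq hqt hje duwys

Answer: far
clu
hgf
qatln
jfz
nxlq
hqt
hje
duwys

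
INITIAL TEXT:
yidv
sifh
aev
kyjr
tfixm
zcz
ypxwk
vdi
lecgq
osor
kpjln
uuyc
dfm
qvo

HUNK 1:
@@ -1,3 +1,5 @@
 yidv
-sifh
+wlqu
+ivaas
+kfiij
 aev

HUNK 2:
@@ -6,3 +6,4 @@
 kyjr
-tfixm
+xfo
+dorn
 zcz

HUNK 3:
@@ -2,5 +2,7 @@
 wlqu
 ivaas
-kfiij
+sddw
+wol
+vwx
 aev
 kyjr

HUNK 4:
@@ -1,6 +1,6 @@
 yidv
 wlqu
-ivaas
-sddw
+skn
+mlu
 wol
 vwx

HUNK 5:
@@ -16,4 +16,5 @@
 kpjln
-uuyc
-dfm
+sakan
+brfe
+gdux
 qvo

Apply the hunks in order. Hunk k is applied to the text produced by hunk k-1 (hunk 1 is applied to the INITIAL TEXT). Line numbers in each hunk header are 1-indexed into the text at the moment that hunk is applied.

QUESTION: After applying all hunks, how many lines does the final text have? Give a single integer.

Hunk 1: at line 1 remove [sifh] add [wlqu,ivaas,kfiij] -> 16 lines: yidv wlqu ivaas kfiij aev kyjr tfixm zcz ypxwk vdi lecgq osor kpjln uuyc dfm qvo
Hunk 2: at line 6 remove [tfixm] add [xfo,dorn] -> 17 lines: yidv wlqu ivaas kfiij aev kyjr xfo dorn zcz ypxwk vdi lecgq osor kpjln uuyc dfm qvo
Hunk 3: at line 2 remove [kfiij] add [sddw,wol,vwx] -> 19 lines: yidv wlqu ivaas sddw wol vwx aev kyjr xfo dorn zcz ypxwk vdi lecgq osor kpjln uuyc dfm qvo
Hunk 4: at line 1 remove [ivaas,sddw] add [skn,mlu] -> 19 lines: yidv wlqu skn mlu wol vwx aev kyjr xfo dorn zcz ypxwk vdi lecgq osor kpjln uuyc dfm qvo
Hunk 5: at line 16 remove [uuyc,dfm] add [sakan,brfe,gdux] -> 20 lines: yidv wlqu skn mlu wol vwx aev kyjr xfo dorn zcz ypxwk vdi lecgq osor kpjln sakan brfe gdux qvo
Final line count: 20

Answer: 20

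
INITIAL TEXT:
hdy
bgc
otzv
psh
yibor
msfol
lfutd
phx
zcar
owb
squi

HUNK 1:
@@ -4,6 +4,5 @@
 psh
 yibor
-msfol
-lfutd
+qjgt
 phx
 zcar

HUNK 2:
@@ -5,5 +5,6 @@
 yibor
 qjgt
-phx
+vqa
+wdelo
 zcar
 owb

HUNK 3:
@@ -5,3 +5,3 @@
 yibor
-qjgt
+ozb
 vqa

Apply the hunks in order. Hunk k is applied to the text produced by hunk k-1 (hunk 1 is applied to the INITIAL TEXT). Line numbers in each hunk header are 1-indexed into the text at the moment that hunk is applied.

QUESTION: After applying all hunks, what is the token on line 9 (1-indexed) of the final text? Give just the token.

Answer: zcar

Derivation:
Hunk 1: at line 4 remove [msfol,lfutd] add [qjgt] -> 10 lines: hdy bgc otzv psh yibor qjgt phx zcar owb squi
Hunk 2: at line 5 remove [phx] add [vqa,wdelo] -> 11 lines: hdy bgc otzv psh yibor qjgt vqa wdelo zcar owb squi
Hunk 3: at line 5 remove [qjgt] add [ozb] -> 11 lines: hdy bgc otzv psh yibor ozb vqa wdelo zcar owb squi
Final line 9: zcar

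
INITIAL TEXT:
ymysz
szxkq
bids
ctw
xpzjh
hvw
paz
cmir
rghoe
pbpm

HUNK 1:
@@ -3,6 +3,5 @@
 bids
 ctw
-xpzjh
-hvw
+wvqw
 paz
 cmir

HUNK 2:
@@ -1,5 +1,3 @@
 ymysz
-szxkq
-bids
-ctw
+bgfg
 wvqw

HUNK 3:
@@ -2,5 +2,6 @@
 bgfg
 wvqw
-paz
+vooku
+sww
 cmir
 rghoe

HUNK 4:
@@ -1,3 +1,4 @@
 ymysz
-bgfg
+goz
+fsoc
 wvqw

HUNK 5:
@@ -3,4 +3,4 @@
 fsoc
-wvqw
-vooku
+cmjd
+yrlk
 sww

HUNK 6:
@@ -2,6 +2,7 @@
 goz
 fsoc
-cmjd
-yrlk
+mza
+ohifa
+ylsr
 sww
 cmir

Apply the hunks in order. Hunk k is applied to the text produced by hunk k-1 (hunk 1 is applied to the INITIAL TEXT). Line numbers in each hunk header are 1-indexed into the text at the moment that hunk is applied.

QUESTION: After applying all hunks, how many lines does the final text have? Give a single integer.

Answer: 10

Derivation:
Hunk 1: at line 3 remove [xpzjh,hvw] add [wvqw] -> 9 lines: ymysz szxkq bids ctw wvqw paz cmir rghoe pbpm
Hunk 2: at line 1 remove [szxkq,bids,ctw] add [bgfg] -> 7 lines: ymysz bgfg wvqw paz cmir rghoe pbpm
Hunk 3: at line 2 remove [paz] add [vooku,sww] -> 8 lines: ymysz bgfg wvqw vooku sww cmir rghoe pbpm
Hunk 4: at line 1 remove [bgfg] add [goz,fsoc] -> 9 lines: ymysz goz fsoc wvqw vooku sww cmir rghoe pbpm
Hunk 5: at line 3 remove [wvqw,vooku] add [cmjd,yrlk] -> 9 lines: ymysz goz fsoc cmjd yrlk sww cmir rghoe pbpm
Hunk 6: at line 2 remove [cmjd,yrlk] add [mza,ohifa,ylsr] -> 10 lines: ymysz goz fsoc mza ohifa ylsr sww cmir rghoe pbpm
Final line count: 10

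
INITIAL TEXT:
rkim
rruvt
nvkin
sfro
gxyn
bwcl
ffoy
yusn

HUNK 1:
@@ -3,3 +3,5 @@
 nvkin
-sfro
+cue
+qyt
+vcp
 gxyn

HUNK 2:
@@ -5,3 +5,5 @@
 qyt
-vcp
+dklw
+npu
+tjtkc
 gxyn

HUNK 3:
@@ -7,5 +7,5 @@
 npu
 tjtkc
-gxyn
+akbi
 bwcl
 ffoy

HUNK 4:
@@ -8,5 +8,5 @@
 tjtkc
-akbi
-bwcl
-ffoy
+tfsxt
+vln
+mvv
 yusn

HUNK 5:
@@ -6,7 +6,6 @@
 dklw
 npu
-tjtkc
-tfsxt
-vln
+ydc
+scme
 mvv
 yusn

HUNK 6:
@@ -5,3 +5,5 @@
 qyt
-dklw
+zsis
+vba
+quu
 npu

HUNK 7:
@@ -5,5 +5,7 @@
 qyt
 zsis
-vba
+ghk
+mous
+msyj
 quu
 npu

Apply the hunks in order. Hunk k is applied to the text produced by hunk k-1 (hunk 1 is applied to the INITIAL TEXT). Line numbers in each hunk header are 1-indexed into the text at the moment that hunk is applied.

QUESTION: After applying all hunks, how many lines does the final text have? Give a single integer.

Answer: 15

Derivation:
Hunk 1: at line 3 remove [sfro] add [cue,qyt,vcp] -> 10 lines: rkim rruvt nvkin cue qyt vcp gxyn bwcl ffoy yusn
Hunk 2: at line 5 remove [vcp] add [dklw,npu,tjtkc] -> 12 lines: rkim rruvt nvkin cue qyt dklw npu tjtkc gxyn bwcl ffoy yusn
Hunk 3: at line 7 remove [gxyn] add [akbi] -> 12 lines: rkim rruvt nvkin cue qyt dklw npu tjtkc akbi bwcl ffoy yusn
Hunk 4: at line 8 remove [akbi,bwcl,ffoy] add [tfsxt,vln,mvv] -> 12 lines: rkim rruvt nvkin cue qyt dklw npu tjtkc tfsxt vln mvv yusn
Hunk 5: at line 6 remove [tjtkc,tfsxt,vln] add [ydc,scme] -> 11 lines: rkim rruvt nvkin cue qyt dklw npu ydc scme mvv yusn
Hunk 6: at line 5 remove [dklw] add [zsis,vba,quu] -> 13 lines: rkim rruvt nvkin cue qyt zsis vba quu npu ydc scme mvv yusn
Hunk 7: at line 5 remove [vba] add [ghk,mous,msyj] -> 15 lines: rkim rruvt nvkin cue qyt zsis ghk mous msyj quu npu ydc scme mvv yusn
Final line count: 15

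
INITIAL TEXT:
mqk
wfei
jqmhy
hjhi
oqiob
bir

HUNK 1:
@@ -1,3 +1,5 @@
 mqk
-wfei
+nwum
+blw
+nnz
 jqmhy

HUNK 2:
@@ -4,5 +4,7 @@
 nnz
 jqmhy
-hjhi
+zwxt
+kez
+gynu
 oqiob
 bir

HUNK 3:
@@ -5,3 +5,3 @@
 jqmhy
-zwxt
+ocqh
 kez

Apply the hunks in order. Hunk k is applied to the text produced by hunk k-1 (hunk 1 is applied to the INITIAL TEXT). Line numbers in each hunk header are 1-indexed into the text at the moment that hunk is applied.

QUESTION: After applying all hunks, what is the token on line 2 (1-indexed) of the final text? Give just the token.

Answer: nwum

Derivation:
Hunk 1: at line 1 remove [wfei] add [nwum,blw,nnz] -> 8 lines: mqk nwum blw nnz jqmhy hjhi oqiob bir
Hunk 2: at line 4 remove [hjhi] add [zwxt,kez,gynu] -> 10 lines: mqk nwum blw nnz jqmhy zwxt kez gynu oqiob bir
Hunk 3: at line 5 remove [zwxt] add [ocqh] -> 10 lines: mqk nwum blw nnz jqmhy ocqh kez gynu oqiob bir
Final line 2: nwum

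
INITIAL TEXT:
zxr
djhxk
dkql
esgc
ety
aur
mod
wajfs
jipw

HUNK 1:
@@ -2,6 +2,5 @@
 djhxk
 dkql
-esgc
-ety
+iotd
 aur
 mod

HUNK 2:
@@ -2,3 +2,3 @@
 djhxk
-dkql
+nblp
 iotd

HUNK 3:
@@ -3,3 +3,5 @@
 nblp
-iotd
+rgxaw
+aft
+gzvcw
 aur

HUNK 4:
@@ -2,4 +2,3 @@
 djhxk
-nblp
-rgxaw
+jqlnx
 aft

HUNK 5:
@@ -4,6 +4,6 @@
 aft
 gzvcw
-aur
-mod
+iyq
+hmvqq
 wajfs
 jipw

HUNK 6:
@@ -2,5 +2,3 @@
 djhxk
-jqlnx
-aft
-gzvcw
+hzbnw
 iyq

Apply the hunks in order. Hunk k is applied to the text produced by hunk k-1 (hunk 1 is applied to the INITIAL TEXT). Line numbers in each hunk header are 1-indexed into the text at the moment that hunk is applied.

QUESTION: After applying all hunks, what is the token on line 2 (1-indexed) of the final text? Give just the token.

Answer: djhxk

Derivation:
Hunk 1: at line 2 remove [esgc,ety] add [iotd] -> 8 lines: zxr djhxk dkql iotd aur mod wajfs jipw
Hunk 2: at line 2 remove [dkql] add [nblp] -> 8 lines: zxr djhxk nblp iotd aur mod wajfs jipw
Hunk 3: at line 3 remove [iotd] add [rgxaw,aft,gzvcw] -> 10 lines: zxr djhxk nblp rgxaw aft gzvcw aur mod wajfs jipw
Hunk 4: at line 2 remove [nblp,rgxaw] add [jqlnx] -> 9 lines: zxr djhxk jqlnx aft gzvcw aur mod wajfs jipw
Hunk 5: at line 4 remove [aur,mod] add [iyq,hmvqq] -> 9 lines: zxr djhxk jqlnx aft gzvcw iyq hmvqq wajfs jipw
Hunk 6: at line 2 remove [jqlnx,aft,gzvcw] add [hzbnw] -> 7 lines: zxr djhxk hzbnw iyq hmvqq wajfs jipw
Final line 2: djhxk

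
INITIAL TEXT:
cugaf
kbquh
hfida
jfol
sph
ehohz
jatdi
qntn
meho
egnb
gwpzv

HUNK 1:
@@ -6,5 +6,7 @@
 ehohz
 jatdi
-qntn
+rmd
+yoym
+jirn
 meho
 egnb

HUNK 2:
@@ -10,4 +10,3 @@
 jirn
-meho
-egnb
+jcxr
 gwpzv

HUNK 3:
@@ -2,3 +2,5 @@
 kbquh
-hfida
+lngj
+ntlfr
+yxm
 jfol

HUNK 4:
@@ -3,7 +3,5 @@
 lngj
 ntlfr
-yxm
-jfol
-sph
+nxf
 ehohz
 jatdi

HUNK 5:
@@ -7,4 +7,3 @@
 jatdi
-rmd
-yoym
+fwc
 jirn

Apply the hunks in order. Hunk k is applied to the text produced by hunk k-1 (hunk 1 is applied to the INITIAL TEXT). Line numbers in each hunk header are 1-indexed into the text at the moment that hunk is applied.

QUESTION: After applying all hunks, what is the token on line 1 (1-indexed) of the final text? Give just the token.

Hunk 1: at line 6 remove [qntn] add [rmd,yoym,jirn] -> 13 lines: cugaf kbquh hfida jfol sph ehohz jatdi rmd yoym jirn meho egnb gwpzv
Hunk 2: at line 10 remove [meho,egnb] add [jcxr] -> 12 lines: cugaf kbquh hfida jfol sph ehohz jatdi rmd yoym jirn jcxr gwpzv
Hunk 3: at line 2 remove [hfida] add [lngj,ntlfr,yxm] -> 14 lines: cugaf kbquh lngj ntlfr yxm jfol sph ehohz jatdi rmd yoym jirn jcxr gwpzv
Hunk 4: at line 3 remove [yxm,jfol,sph] add [nxf] -> 12 lines: cugaf kbquh lngj ntlfr nxf ehohz jatdi rmd yoym jirn jcxr gwpzv
Hunk 5: at line 7 remove [rmd,yoym] add [fwc] -> 11 lines: cugaf kbquh lngj ntlfr nxf ehohz jatdi fwc jirn jcxr gwpzv
Final line 1: cugaf

Answer: cugaf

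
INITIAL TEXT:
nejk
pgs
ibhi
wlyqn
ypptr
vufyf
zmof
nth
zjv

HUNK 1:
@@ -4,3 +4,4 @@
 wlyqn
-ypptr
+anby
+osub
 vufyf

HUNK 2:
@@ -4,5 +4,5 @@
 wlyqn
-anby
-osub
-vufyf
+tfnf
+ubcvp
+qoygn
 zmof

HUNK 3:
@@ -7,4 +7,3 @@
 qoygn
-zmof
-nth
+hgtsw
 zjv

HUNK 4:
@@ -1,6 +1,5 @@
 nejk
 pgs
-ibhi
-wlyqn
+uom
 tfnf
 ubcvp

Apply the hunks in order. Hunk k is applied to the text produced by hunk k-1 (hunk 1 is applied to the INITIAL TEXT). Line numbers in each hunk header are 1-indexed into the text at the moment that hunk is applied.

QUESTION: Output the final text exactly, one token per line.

Hunk 1: at line 4 remove [ypptr] add [anby,osub] -> 10 lines: nejk pgs ibhi wlyqn anby osub vufyf zmof nth zjv
Hunk 2: at line 4 remove [anby,osub,vufyf] add [tfnf,ubcvp,qoygn] -> 10 lines: nejk pgs ibhi wlyqn tfnf ubcvp qoygn zmof nth zjv
Hunk 3: at line 7 remove [zmof,nth] add [hgtsw] -> 9 lines: nejk pgs ibhi wlyqn tfnf ubcvp qoygn hgtsw zjv
Hunk 4: at line 1 remove [ibhi,wlyqn] add [uom] -> 8 lines: nejk pgs uom tfnf ubcvp qoygn hgtsw zjv

Answer: nejk
pgs
uom
tfnf
ubcvp
qoygn
hgtsw
zjv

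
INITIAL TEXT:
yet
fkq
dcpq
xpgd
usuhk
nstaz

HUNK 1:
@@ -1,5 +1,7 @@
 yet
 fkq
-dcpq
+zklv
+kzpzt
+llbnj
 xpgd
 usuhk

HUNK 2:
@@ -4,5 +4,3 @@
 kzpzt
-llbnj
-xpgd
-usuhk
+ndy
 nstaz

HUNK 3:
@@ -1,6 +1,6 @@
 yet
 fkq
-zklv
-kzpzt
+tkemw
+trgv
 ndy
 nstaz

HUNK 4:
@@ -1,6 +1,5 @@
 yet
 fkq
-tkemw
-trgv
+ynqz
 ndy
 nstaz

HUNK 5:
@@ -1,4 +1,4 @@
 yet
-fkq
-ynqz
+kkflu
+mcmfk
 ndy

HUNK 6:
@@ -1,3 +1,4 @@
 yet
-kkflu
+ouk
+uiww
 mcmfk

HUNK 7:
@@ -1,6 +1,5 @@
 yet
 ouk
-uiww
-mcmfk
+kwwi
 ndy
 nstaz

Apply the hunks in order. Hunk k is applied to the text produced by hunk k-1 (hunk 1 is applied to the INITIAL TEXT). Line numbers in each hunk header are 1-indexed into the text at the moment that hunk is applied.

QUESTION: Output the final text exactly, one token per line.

Hunk 1: at line 1 remove [dcpq] add [zklv,kzpzt,llbnj] -> 8 lines: yet fkq zklv kzpzt llbnj xpgd usuhk nstaz
Hunk 2: at line 4 remove [llbnj,xpgd,usuhk] add [ndy] -> 6 lines: yet fkq zklv kzpzt ndy nstaz
Hunk 3: at line 1 remove [zklv,kzpzt] add [tkemw,trgv] -> 6 lines: yet fkq tkemw trgv ndy nstaz
Hunk 4: at line 1 remove [tkemw,trgv] add [ynqz] -> 5 lines: yet fkq ynqz ndy nstaz
Hunk 5: at line 1 remove [fkq,ynqz] add [kkflu,mcmfk] -> 5 lines: yet kkflu mcmfk ndy nstaz
Hunk 6: at line 1 remove [kkflu] add [ouk,uiww] -> 6 lines: yet ouk uiww mcmfk ndy nstaz
Hunk 7: at line 1 remove [uiww,mcmfk] add [kwwi] -> 5 lines: yet ouk kwwi ndy nstaz

Answer: yet
ouk
kwwi
ndy
nstaz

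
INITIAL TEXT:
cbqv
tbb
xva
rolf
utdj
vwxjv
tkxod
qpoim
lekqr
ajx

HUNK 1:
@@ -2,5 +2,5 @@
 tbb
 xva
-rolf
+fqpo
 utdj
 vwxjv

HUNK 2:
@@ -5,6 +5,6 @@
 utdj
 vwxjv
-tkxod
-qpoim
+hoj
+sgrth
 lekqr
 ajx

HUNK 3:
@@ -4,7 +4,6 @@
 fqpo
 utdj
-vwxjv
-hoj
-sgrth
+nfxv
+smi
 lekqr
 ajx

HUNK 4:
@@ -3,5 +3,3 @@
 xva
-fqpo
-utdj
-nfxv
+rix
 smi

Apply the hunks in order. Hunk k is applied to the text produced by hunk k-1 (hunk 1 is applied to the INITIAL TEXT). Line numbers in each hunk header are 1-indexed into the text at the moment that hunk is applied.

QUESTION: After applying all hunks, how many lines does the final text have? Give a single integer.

Hunk 1: at line 2 remove [rolf] add [fqpo] -> 10 lines: cbqv tbb xva fqpo utdj vwxjv tkxod qpoim lekqr ajx
Hunk 2: at line 5 remove [tkxod,qpoim] add [hoj,sgrth] -> 10 lines: cbqv tbb xva fqpo utdj vwxjv hoj sgrth lekqr ajx
Hunk 3: at line 4 remove [vwxjv,hoj,sgrth] add [nfxv,smi] -> 9 lines: cbqv tbb xva fqpo utdj nfxv smi lekqr ajx
Hunk 4: at line 3 remove [fqpo,utdj,nfxv] add [rix] -> 7 lines: cbqv tbb xva rix smi lekqr ajx
Final line count: 7

Answer: 7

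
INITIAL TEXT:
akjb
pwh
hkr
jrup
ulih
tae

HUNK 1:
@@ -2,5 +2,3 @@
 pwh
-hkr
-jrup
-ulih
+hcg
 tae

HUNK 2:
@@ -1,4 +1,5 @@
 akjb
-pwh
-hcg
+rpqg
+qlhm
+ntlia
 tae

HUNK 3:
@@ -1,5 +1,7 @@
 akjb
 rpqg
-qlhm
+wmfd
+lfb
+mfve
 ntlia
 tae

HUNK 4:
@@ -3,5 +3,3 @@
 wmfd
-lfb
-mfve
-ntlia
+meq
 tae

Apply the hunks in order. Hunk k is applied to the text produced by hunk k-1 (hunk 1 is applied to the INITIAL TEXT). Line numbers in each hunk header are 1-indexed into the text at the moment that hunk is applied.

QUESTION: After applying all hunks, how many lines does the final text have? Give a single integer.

Answer: 5

Derivation:
Hunk 1: at line 2 remove [hkr,jrup,ulih] add [hcg] -> 4 lines: akjb pwh hcg tae
Hunk 2: at line 1 remove [pwh,hcg] add [rpqg,qlhm,ntlia] -> 5 lines: akjb rpqg qlhm ntlia tae
Hunk 3: at line 1 remove [qlhm] add [wmfd,lfb,mfve] -> 7 lines: akjb rpqg wmfd lfb mfve ntlia tae
Hunk 4: at line 3 remove [lfb,mfve,ntlia] add [meq] -> 5 lines: akjb rpqg wmfd meq tae
Final line count: 5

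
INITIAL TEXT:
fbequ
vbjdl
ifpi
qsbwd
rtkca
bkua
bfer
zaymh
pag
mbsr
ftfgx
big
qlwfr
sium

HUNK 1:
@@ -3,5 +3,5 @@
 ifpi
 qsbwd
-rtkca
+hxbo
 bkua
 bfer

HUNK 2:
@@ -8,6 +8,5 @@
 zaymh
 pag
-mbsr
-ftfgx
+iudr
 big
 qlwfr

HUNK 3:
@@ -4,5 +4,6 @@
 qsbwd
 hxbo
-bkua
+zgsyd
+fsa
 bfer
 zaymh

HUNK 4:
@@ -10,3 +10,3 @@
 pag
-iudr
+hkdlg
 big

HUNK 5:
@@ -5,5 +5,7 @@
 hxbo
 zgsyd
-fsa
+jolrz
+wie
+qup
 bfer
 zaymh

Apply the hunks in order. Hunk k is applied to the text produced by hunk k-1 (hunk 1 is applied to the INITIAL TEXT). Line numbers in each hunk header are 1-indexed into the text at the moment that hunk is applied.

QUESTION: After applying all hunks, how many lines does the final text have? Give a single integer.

Answer: 16

Derivation:
Hunk 1: at line 3 remove [rtkca] add [hxbo] -> 14 lines: fbequ vbjdl ifpi qsbwd hxbo bkua bfer zaymh pag mbsr ftfgx big qlwfr sium
Hunk 2: at line 8 remove [mbsr,ftfgx] add [iudr] -> 13 lines: fbequ vbjdl ifpi qsbwd hxbo bkua bfer zaymh pag iudr big qlwfr sium
Hunk 3: at line 4 remove [bkua] add [zgsyd,fsa] -> 14 lines: fbequ vbjdl ifpi qsbwd hxbo zgsyd fsa bfer zaymh pag iudr big qlwfr sium
Hunk 4: at line 10 remove [iudr] add [hkdlg] -> 14 lines: fbequ vbjdl ifpi qsbwd hxbo zgsyd fsa bfer zaymh pag hkdlg big qlwfr sium
Hunk 5: at line 5 remove [fsa] add [jolrz,wie,qup] -> 16 lines: fbequ vbjdl ifpi qsbwd hxbo zgsyd jolrz wie qup bfer zaymh pag hkdlg big qlwfr sium
Final line count: 16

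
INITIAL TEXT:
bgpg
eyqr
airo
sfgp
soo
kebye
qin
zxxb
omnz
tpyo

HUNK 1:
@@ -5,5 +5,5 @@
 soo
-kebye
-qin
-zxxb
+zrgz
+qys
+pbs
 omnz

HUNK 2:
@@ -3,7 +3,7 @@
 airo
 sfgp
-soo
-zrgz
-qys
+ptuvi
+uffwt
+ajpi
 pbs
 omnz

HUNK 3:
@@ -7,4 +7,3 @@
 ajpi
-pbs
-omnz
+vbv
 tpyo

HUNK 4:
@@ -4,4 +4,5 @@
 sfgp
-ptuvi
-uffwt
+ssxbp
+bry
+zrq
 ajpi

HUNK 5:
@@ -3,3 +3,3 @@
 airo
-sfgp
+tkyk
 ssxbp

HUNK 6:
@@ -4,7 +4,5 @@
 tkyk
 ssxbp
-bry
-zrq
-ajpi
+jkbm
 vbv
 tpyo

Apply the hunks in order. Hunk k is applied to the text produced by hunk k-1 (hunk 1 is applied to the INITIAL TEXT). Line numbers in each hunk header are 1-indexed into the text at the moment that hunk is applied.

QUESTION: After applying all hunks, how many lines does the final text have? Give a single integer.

Hunk 1: at line 5 remove [kebye,qin,zxxb] add [zrgz,qys,pbs] -> 10 lines: bgpg eyqr airo sfgp soo zrgz qys pbs omnz tpyo
Hunk 2: at line 3 remove [soo,zrgz,qys] add [ptuvi,uffwt,ajpi] -> 10 lines: bgpg eyqr airo sfgp ptuvi uffwt ajpi pbs omnz tpyo
Hunk 3: at line 7 remove [pbs,omnz] add [vbv] -> 9 lines: bgpg eyqr airo sfgp ptuvi uffwt ajpi vbv tpyo
Hunk 4: at line 4 remove [ptuvi,uffwt] add [ssxbp,bry,zrq] -> 10 lines: bgpg eyqr airo sfgp ssxbp bry zrq ajpi vbv tpyo
Hunk 5: at line 3 remove [sfgp] add [tkyk] -> 10 lines: bgpg eyqr airo tkyk ssxbp bry zrq ajpi vbv tpyo
Hunk 6: at line 4 remove [bry,zrq,ajpi] add [jkbm] -> 8 lines: bgpg eyqr airo tkyk ssxbp jkbm vbv tpyo
Final line count: 8

Answer: 8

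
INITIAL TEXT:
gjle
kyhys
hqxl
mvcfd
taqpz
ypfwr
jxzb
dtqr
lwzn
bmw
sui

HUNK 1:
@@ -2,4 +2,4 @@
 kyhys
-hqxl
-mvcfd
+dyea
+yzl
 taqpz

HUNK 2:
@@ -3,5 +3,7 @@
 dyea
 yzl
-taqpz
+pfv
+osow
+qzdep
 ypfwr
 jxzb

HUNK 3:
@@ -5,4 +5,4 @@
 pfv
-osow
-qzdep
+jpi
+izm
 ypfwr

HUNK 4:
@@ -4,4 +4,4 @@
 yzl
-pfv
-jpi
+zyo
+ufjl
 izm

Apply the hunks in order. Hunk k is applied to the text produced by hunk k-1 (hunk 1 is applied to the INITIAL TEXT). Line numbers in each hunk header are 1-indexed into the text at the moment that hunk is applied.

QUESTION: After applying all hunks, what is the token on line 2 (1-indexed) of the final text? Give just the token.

Answer: kyhys

Derivation:
Hunk 1: at line 2 remove [hqxl,mvcfd] add [dyea,yzl] -> 11 lines: gjle kyhys dyea yzl taqpz ypfwr jxzb dtqr lwzn bmw sui
Hunk 2: at line 3 remove [taqpz] add [pfv,osow,qzdep] -> 13 lines: gjle kyhys dyea yzl pfv osow qzdep ypfwr jxzb dtqr lwzn bmw sui
Hunk 3: at line 5 remove [osow,qzdep] add [jpi,izm] -> 13 lines: gjle kyhys dyea yzl pfv jpi izm ypfwr jxzb dtqr lwzn bmw sui
Hunk 4: at line 4 remove [pfv,jpi] add [zyo,ufjl] -> 13 lines: gjle kyhys dyea yzl zyo ufjl izm ypfwr jxzb dtqr lwzn bmw sui
Final line 2: kyhys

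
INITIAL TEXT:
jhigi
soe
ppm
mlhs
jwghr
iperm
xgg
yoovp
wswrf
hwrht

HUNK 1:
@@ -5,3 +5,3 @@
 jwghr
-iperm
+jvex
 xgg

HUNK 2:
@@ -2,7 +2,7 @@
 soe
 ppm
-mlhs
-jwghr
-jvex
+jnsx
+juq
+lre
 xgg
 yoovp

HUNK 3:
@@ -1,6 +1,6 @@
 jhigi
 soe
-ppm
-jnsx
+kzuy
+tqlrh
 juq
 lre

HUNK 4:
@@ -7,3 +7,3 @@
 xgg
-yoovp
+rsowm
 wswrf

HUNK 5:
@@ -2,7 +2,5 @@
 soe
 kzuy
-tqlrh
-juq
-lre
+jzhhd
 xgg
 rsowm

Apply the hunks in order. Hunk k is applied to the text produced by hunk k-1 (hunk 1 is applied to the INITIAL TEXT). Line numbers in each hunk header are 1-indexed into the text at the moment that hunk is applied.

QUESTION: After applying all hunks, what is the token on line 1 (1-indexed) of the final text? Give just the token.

Answer: jhigi

Derivation:
Hunk 1: at line 5 remove [iperm] add [jvex] -> 10 lines: jhigi soe ppm mlhs jwghr jvex xgg yoovp wswrf hwrht
Hunk 2: at line 2 remove [mlhs,jwghr,jvex] add [jnsx,juq,lre] -> 10 lines: jhigi soe ppm jnsx juq lre xgg yoovp wswrf hwrht
Hunk 3: at line 1 remove [ppm,jnsx] add [kzuy,tqlrh] -> 10 lines: jhigi soe kzuy tqlrh juq lre xgg yoovp wswrf hwrht
Hunk 4: at line 7 remove [yoovp] add [rsowm] -> 10 lines: jhigi soe kzuy tqlrh juq lre xgg rsowm wswrf hwrht
Hunk 5: at line 2 remove [tqlrh,juq,lre] add [jzhhd] -> 8 lines: jhigi soe kzuy jzhhd xgg rsowm wswrf hwrht
Final line 1: jhigi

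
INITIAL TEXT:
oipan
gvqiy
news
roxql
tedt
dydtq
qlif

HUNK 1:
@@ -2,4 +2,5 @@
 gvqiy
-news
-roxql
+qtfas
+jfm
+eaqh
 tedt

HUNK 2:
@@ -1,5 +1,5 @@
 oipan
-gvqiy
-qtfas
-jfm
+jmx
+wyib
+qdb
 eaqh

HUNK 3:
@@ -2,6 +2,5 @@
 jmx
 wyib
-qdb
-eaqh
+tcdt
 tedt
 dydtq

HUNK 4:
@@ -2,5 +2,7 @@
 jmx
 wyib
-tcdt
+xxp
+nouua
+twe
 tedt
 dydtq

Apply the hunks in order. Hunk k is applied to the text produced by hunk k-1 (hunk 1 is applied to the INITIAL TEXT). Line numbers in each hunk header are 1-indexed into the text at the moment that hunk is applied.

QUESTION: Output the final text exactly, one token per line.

Answer: oipan
jmx
wyib
xxp
nouua
twe
tedt
dydtq
qlif

Derivation:
Hunk 1: at line 2 remove [news,roxql] add [qtfas,jfm,eaqh] -> 8 lines: oipan gvqiy qtfas jfm eaqh tedt dydtq qlif
Hunk 2: at line 1 remove [gvqiy,qtfas,jfm] add [jmx,wyib,qdb] -> 8 lines: oipan jmx wyib qdb eaqh tedt dydtq qlif
Hunk 3: at line 2 remove [qdb,eaqh] add [tcdt] -> 7 lines: oipan jmx wyib tcdt tedt dydtq qlif
Hunk 4: at line 2 remove [tcdt] add [xxp,nouua,twe] -> 9 lines: oipan jmx wyib xxp nouua twe tedt dydtq qlif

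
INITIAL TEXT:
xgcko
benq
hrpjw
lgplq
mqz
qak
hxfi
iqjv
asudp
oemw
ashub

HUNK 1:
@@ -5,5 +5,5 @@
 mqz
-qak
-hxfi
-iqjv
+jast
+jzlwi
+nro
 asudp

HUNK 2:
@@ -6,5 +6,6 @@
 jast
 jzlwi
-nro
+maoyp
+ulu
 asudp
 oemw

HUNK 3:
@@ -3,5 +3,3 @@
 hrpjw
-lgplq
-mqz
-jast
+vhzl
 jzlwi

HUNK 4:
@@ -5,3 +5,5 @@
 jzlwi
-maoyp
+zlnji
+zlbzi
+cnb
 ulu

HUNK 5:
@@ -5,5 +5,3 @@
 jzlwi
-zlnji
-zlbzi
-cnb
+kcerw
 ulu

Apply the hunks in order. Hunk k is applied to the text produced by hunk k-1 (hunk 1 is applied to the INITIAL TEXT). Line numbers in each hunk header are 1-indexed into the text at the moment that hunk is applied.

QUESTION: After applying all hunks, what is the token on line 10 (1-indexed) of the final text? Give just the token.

Hunk 1: at line 5 remove [qak,hxfi,iqjv] add [jast,jzlwi,nro] -> 11 lines: xgcko benq hrpjw lgplq mqz jast jzlwi nro asudp oemw ashub
Hunk 2: at line 6 remove [nro] add [maoyp,ulu] -> 12 lines: xgcko benq hrpjw lgplq mqz jast jzlwi maoyp ulu asudp oemw ashub
Hunk 3: at line 3 remove [lgplq,mqz,jast] add [vhzl] -> 10 lines: xgcko benq hrpjw vhzl jzlwi maoyp ulu asudp oemw ashub
Hunk 4: at line 5 remove [maoyp] add [zlnji,zlbzi,cnb] -> 12 lines: xgcko benq hrpjw vhzl jzlwi zlnji zlbzi cnb ulu asudp oemw ashub
Hunk 5: at line 5 remove [zlnji,zlbzi,cnb] add [kcerw] -> 10 lines: xgcko benq hrpjw vhzl jzlwi kcerw ulu asudp oemw ashub
Final line 10: ashub

Answer: ashub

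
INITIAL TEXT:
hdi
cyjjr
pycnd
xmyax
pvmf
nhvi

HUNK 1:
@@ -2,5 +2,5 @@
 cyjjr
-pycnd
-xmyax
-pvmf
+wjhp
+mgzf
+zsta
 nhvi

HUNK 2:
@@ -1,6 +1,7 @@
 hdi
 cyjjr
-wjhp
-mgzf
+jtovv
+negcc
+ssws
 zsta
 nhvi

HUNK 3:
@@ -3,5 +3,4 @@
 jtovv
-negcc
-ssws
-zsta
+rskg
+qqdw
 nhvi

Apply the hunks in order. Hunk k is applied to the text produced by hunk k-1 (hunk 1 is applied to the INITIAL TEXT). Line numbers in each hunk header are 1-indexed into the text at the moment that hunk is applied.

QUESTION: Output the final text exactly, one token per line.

Answer: hdi
cyjjr
jtovv
rskg
qqdw
nhvi

Derivation:
Hunk 1: at line 2 remove [pycnd,xmyax,pvmf] add [wjhp,mgzf,zsta] -> 6 lines: hdi cyjjr wjhp mgzf zsta nhvi
Hunk 2: at line 1 remove [wjhp,mgzf] add [jtovv,negcc,ssws] -> 7 lines: hdi cyjjr jtovv negcc ssws zsta nhvi
Hunk 3: at line 3 remove [negcc,ssws,zsta] add [rskg,qqdw] -> 6 lines: hdi cyjjr jtovv rskg qqdw nhvi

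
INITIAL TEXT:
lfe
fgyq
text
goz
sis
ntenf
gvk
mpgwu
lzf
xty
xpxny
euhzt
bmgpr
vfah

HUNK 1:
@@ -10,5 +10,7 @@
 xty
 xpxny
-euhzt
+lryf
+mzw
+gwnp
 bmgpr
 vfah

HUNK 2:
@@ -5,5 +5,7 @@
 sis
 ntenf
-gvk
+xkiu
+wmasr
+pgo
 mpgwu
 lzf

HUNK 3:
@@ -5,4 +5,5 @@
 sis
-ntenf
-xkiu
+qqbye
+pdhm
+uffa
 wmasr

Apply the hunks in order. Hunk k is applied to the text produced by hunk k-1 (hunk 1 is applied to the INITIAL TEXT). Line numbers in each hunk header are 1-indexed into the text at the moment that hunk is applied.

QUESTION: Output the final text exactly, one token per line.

Answer: lfe
fgyq
text
goz
sis
qqbye
pdhm
uffa
wmasr
pgo
mpgwu
lzf
xty
xpxny
lryf
mzw
gwnp
bmgpr
vfah

Derivation:
Hunk 1: at line 10 remove [euhzt] add [lryf,mzw,gwnp] -> 16 lines: lfe fgyq text goz sis ntenf gvk mpgwu lzf xty xpxny lryf mzw gwnp bmgpr vfah
Hunk 2: at line 5 remove [gvk] add [xkiu,wmasr,pgo] -> 18 lines: lfe fgyq text goz sis ntenf xkiu wmasr pgo mpgwu lzf xty xpxny lryf mzw gwnp bmgpr vfah
Hunk 3: at line 5 remove [ntenf,xkiu] add [qqbye,pdhm,uffa] -> 19 lines: lfe fgyq text goz sis qqbye pdhm uffa wmasr pgo mpgwu lzf xty xpxny lryf mzw gwnp bmgpr vfah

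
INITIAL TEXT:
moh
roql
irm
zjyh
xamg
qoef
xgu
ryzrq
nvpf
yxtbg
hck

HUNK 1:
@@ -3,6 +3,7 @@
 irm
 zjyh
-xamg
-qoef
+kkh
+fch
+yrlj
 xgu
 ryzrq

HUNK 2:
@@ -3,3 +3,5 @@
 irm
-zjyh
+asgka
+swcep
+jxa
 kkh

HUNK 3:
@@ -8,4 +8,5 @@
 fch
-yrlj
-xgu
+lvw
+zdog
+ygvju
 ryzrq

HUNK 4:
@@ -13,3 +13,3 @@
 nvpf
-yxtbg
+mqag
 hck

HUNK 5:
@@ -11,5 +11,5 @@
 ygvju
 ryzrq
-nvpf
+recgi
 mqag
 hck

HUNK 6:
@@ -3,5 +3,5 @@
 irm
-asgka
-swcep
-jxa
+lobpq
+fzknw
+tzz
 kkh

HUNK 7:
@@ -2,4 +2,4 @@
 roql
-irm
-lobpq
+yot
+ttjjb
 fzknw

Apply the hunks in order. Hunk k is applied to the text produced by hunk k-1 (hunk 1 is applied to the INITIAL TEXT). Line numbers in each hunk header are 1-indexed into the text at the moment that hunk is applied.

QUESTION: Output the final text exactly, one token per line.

Hunk 1: at line 3 remove [xamg,qoef] add [kkh,fch,yrlj] -> 12 lines: moh roql irm zjyh kkh fch yrlj xgu ryzrq nvpf yxtbg hck
Hunk 2: at line 3 remove [zjyh] add [asgka,swcep,jxa] -> 14 lines: moh roql irm asgka swcep jxa kkh fch yrlj xgu ryzrq nvpf yxtbg hck
Hunk 3: at line 8 remove [yrlj,xgu] add [lvw,zdog,ygvju] -> 15 lines: moh roql irm asgka swcep jxa kkh fch lvw zdog ygvju ryzrq nvpf yxtbg hck
Hunk 4: at line 13 remove [yxtbg] add [mqag] -> 15 lines: moh roql irm asgka swcep jxa kkh fch lvw zdog ygvju ryzrq nvpf mqag hck
Hunk 5: at line 11 remove [nvpf] add [recgi] -> 15 lines: moh roql irm asgka swcep jxa kkh fch lvw zdog ygvju ryzrq recgi mqag hck
Hunk 6: at line 3 remove [asgka,swcep,jxa] add [lobpq,fzknw,tzz] -> 15 lines: moh roql irm lobpq fzknw tzz kkh fch lvw zdog ygvju ryzrq recgi mqag hck
Hunk 7: at line 2 remove [irm,lobpq] add [yot,ttjjb] -> 15 lines: moh roql yot ttjjb fzknw tzz kkh fch lvw zdog ygvju ryzrq recgi mqag hck

Answer: moh
roql
yot
ttjjb
fzknw
tzz
kkh
fch
lvw
zdog
ygvju
ryzrq
recgi
mqag
hck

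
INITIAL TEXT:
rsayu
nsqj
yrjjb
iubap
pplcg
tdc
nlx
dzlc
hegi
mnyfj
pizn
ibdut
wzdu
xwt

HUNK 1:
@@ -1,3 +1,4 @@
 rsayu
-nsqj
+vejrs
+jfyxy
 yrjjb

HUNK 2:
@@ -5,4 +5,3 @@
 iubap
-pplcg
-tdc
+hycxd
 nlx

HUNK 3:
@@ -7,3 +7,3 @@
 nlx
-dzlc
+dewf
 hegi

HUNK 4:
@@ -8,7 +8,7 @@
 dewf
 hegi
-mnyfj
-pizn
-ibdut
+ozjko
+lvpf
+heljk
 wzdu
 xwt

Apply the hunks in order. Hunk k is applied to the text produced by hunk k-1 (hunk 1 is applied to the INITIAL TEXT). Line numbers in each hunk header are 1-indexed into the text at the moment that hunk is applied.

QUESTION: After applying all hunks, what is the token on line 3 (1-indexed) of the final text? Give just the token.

Hunk 1: at line 1 remove [nsqj] add [vejrs,jfyxy] -> 15 lines: rsayu vejrs jfyxy yrjjb iubap pplcg tdc nlx dzlc hegi mnyfj pizn ibdut wzdu xwt
Hunk 2: at line 5 remove [pplcg,tdc] add [hycxd] -> 14 lines: rsayu vejrs jfyxy yrjjb iubap hycxd nlx dzlc hegi mnyfj pizn ibdut wzdu xwt
Hunk 3: at line 7 remove [dzlc] add [dewf] -> 14 lines: rsayu vejrs jfyxy yrjjb iubap hycxd nlx dewf hegi mnyfj pizn ibdut wzdu xwt
Hunk 4: at line 8 remove [mnyfj,pizn,ibdut] add [ozjko,lvpf,heljk] -> 14 lines: rsayu vejrs jfyxy yrjjb iubap hycxd nlx dewf hegi ozjko lvpf heljk wzdu xwt
Final line 3: jfyxy

Answer: jfyxy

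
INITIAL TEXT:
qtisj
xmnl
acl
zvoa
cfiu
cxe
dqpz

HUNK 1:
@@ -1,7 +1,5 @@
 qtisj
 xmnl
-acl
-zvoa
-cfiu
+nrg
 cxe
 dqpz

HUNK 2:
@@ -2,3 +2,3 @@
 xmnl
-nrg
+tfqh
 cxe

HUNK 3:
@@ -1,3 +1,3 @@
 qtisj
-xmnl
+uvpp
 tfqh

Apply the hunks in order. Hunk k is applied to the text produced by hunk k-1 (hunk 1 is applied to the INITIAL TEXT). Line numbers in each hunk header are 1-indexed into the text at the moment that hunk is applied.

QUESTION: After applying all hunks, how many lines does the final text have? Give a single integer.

Answer: 5

Derivation:
Hunk 1: at line 1 remove [acl,zvoa,cfiu] add [nrg] -> 5 lines: qtisj xmnl nrg cxe dqpz
Hunk 2: at line 2 remove [nrg] add [tfqh] -> 5 lines: qtisj xmnl tfqh cxe dqpz
Hunk 3: at line 1 remove [xmnl] add [uvpp] -> 5 lines: qtisj uvpp tfqh cxe dqpz
Final line count: 5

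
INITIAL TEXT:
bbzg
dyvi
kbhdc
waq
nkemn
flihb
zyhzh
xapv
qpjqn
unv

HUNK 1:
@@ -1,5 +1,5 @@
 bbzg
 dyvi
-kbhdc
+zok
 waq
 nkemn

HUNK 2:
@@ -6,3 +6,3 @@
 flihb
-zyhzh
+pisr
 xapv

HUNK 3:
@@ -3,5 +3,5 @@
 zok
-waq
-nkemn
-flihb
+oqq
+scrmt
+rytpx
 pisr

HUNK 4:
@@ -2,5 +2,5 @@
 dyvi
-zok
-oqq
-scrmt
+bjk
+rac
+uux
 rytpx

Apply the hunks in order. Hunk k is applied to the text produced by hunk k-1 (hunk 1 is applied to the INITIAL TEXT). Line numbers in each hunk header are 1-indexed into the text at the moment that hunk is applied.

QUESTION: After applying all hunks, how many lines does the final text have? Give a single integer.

Answer: 10

Derivation:
Hunk 1: at line 1 remove [kbhdc] add [zok] -> 10 lines: bbzg dyvi zok waq nkemn flihb zyhzh xapv qpjqn unv
Hunk 2: at line 6 remove [zyhzh] add [pisr] -> 10 lines: bbzg dyvi zok waq nkemn flihb pisr xapv qpjqn unv
Hunk 3: at line 3 remove [waq,nkemn,flihb] add [oqq,scrmt,rytpx] -> 10 lines: bbzg dyvi zok oqq scrmt rytpx pisr xapv qpjqn unv
Hunk 4: at line 2 remove [zok,oqq,scrmt] add [bjk,rac,uux] -> 10 lines: bbzg dyvi bjk rac uux rytpx pisr xapv qpjqn unv
Final line count: 10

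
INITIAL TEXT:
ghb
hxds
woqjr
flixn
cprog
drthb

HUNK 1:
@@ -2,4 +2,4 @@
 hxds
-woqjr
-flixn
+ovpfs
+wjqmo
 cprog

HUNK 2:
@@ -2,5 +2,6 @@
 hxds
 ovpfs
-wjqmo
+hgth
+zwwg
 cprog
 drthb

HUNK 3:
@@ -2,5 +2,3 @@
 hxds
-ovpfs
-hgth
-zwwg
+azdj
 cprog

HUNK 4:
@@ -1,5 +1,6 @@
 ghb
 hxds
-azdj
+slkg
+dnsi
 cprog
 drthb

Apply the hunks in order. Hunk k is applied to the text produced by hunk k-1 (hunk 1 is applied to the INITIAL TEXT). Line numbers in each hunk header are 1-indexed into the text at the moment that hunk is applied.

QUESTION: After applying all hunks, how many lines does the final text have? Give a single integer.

Answer: 6

Derivation:
Hunk 1: at line 2 remove [woqjr,flixn] add [ovpfs,wjqmo] -> 6 lines: ghb hxds ovpfs wjqmo cprog drthb
Hunk 2: at line 2 remove [wjqmo] add [hgth,zwwg] -> 7 lines: ghb hxds ovpfs hgth zwwg cprog drthb
Hunk 3: at line 2 remove [ovpfs,hgth,zwwg] add [azdj] -> 5 lines: ghb hxds azdj cprog drthb
Hunk 4: at line 1 remove [azdj] add [slkg,dnsi] -> 6 lines: ghb hxds slkg dnsi cprog drthb
Final line count: 6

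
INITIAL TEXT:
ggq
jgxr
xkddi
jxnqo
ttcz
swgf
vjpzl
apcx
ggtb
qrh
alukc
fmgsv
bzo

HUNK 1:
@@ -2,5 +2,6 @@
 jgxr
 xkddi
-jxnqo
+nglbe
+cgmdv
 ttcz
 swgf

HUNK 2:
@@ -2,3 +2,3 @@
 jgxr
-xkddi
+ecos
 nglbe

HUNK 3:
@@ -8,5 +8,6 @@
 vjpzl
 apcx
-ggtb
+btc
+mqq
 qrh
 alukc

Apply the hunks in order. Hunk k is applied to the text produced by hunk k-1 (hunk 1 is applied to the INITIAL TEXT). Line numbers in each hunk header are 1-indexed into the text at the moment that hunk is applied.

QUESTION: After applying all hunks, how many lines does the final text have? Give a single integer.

Answer: 15

Derivation:
Hunk 1: at line 2 remove [jxnqo] add [nglbe,cgmdv] -> 14 lines: ggq jgxr xkddi nglbe cgmdv ttcz swgf vjpzl apcx ggtb qrh alukc fmgsv bzo
Hunk 2: at line 2 remove [xkddi] add [ecos] -> 14 lines: ggq jgxr ecos nglbe cgmdv ttcz swgf vjpzl apcx ggtb qrh alukc fmgsv bzo
Hunk 3: at line 8 remove [ggtb] add [btc,mqq] -> 15 lines: ggq jgxr ecos nglbe cgmdv ttcz swgf vjpzl apcx btc mqq qrh alukc fmgsv bzo
Final line count: 15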